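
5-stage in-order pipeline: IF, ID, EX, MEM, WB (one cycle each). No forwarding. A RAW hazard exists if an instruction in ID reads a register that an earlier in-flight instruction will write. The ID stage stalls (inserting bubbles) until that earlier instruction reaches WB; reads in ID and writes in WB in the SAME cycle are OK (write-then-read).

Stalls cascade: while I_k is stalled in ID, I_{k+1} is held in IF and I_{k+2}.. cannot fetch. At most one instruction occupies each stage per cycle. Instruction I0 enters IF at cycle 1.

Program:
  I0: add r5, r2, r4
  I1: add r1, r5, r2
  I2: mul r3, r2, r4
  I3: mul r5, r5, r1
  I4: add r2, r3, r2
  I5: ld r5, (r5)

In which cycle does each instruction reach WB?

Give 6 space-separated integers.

Answer: 5 8 9 11 12 14

Derivation:
I0 add r5 <- r2,r4: IF@1 ID@2 stall=0 (-) EX@3 MEM@4 WB@5
I1 add r1 <- r5,r2: IF@2 ID@3 stall=2 (RAW on I0.r5 (WB@5)) EX@6 MEM@7 WB@8
I2 mul r3 <- r2,r4: IF@3 ID@6 stall=0 (-) EX@7 MEM@8 WB@9
I3 mul r5 <- r5,r1: IF@6 ID@7 stall=1 (RAW on I1.r1 (WB@8)) EX@9 MEM@10 WB@11
I4 add r2 <- r3,r2: IF@7 ID@9 stall=0 (-) EX@10 MEM@11 WB@12
I5 ld r5 <- r5: IF@9 ID@10 stall=1 (RAW on I3.r5 (WB@11)) EX@12 MEM@13 WB@14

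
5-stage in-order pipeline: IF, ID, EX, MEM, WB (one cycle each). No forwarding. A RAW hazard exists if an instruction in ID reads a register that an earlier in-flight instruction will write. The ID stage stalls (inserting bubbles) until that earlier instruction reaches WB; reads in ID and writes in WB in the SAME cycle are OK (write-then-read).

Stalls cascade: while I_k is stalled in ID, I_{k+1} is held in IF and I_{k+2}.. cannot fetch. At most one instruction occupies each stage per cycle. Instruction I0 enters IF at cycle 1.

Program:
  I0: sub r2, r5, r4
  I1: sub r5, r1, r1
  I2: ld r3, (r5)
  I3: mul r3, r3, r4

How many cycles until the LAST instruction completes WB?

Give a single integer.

I0 sub r2 <- r5,r4: IF@1 ID@2 stall=0 (-) EX@3 MEM@4 WB@5
I1 sub r5 <- r1,r1: IF@2 ID@3 stall=0 (-) EX@4 MEM@5 WB@6
I2 ld r3 <- r5: IF@3 ID@4 stall=2 (RAW on I1.r5 (WB@6)) EX@7 MEM@8 WB@9
I3 mul r3 <- r3,r4: IF@4 ID@7 stall=2 (RAW on I2.r3 (WB@9)) EX@10 MEM@11 WB@12

Answer: 12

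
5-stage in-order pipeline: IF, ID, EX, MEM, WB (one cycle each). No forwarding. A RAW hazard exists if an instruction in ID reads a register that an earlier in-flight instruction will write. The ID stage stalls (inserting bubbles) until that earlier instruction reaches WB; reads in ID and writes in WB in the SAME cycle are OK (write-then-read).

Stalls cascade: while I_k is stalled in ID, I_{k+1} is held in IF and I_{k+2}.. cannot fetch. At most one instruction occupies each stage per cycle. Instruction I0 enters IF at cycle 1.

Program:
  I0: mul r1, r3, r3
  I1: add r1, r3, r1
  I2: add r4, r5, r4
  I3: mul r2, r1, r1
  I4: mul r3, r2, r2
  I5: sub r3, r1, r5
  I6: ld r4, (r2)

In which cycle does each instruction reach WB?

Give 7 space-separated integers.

I0 mul r1 <- r3,r3: IF@1 ID@2 stall=0 (-) EX@3 MEM@4 WB@5
I1 add r1 <- r3,r1: IF@2 ID@3 stall=2 (RAW on I0.r1 (WB@5)) EX@6 MEM@7 WB@8
I2 add r4 <- r5,r4: IF@3 ID@6 stall=0 (-) EX@7 MEM@8 WB@9
I3 mul r2 <- r1,r1: IF@6 ID@7 stall=1 (RAW on I1.r1 (WB@8)) EX@9 MEM@10 WB@11
I4 mul r3 <- r2,r2: IF@7 ID@9 stall=2 (RAW on I3.r2 (WB@11)) EX@12 MEM@13 WB@14
I5 sub r3 <- r1,r5: IF@9 ID@12 stall=0 (-) EX@13 MEM@14 WB@15
I6 ld r4 <- r2: IF@12 ID@13 stall=0 (-) EX@14 MEM@15 WB@16

Answer: 5 8 9 11 14 15 16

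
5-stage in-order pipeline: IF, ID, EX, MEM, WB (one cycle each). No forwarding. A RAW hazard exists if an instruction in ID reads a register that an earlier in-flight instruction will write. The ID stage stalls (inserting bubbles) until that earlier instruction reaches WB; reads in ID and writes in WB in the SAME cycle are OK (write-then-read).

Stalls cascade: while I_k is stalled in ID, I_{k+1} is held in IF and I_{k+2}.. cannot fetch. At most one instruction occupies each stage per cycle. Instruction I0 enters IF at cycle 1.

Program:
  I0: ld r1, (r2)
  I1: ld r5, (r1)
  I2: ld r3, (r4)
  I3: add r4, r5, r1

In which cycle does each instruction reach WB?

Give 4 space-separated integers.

Answer: 5 8 9 11

Derivation:
I0 ld r1 <- r2: IF@1 ID@2 stall=0 (-) EX@3 MEM@4 WB@5
I1 ld r5 <- r1: IF@2 ID@3 stall=2 (RAW on I0.r1 (WB@5)) EX@6 MEM@7 WB@8
I2 ld r3 <- r4: IF@3 ID@6 stall=0 (-) EX@7 MEM@8 WB@9
I3 add r4 <- r5,r1: IF@6 ID@7 stall=1 (RAW on I1.r5 (WB@8)) EX@9 MEM@10 WB@11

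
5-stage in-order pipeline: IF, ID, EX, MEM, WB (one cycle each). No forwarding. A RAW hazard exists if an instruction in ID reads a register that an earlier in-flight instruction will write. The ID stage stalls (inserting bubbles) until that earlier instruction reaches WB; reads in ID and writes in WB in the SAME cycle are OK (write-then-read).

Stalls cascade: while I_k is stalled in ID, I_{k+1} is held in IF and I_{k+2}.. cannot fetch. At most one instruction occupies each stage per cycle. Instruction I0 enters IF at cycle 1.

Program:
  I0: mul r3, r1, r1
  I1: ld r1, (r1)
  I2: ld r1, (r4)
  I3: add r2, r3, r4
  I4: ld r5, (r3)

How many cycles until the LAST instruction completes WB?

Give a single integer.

Answer: 9

Derivation:
I0 mul r3 <- r1,r1: IF@1 ID@2 stall=0 (-) EX@3 MEM@4 WB@5
I1 ld r1 <- r1: IF@2 ID@3 stall=0 (-) EX@4 MEM@5 WB@6
I2 ld r1 <- r4: IF@3 ID@4 stall=0 (-) EX@5 MEM@6 WB@7
I3 add r2 <- r3,r4: IF@4 ID@5 stall=0 (-) EX@6 MEM@7 WB@8
I4 ld r5 <- r3: IF@5 ID@6 stall=0 (-) EX@7 MEM@8 WB@9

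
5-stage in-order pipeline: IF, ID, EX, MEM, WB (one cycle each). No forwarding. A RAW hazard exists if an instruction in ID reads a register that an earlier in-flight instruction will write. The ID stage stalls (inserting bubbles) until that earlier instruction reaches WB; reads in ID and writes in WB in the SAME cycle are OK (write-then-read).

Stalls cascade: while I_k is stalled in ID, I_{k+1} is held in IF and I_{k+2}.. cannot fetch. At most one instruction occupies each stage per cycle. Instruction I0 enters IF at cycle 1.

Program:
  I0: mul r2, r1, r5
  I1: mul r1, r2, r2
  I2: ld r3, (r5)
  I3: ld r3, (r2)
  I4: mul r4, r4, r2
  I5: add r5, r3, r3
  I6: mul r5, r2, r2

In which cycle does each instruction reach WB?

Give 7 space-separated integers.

Answer: 5 8 9 10 11 13 14

Derivation:
I0 mul r2 <- r1,r5: IF@1 ID@2 stall=0 (-) EX@3 MEM@4 WB@5
I1 mul r1 <- r2,r2: IF@2 ID@3 stall=2 (RAW on I0.r2 (WB@5)) EX@6 MEM@7 WB@8
I2 ld r3 <- r5: IF@3 ID@6 stall=0 (-) EX@7 MEM@8 WB@9
I3 ld r3 <- r2: IF@6 ID@7 stall=0 (-) EX@8 MEM@9 WB@10
I4 mul r4 <- r4,r2: IF@7 ID@8 stall=0 (-) EX@9 MEM@10 WB@11
I5 add r5 <- r3,r3: IF@8 ID@9 stall=1 (RAW on I3.r3 (WB@10)) EX@11 MEM@12 WB@13
I6 mul r5 <- r2,r2: IF@9 ID@11 stall=0 (-) EX@12 MEM@13 WB@14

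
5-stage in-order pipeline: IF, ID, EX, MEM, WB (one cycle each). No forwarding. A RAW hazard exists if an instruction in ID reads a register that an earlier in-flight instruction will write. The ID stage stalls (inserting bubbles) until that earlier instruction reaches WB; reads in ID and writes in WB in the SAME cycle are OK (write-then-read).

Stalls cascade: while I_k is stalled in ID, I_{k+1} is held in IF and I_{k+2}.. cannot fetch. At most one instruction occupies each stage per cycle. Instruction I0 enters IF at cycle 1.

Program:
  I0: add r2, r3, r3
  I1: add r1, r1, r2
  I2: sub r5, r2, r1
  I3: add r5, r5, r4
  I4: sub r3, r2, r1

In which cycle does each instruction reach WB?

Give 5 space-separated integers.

I0 add r2 <- r3,r3: IF@1 ID@2 stall=0 (-) EX@3 MEM@4 WB@5
I1 add r1 <- r1,r2: IF@2 ID@3 stall=2 (RAW on I0.r2 (WB@5)) EX@6 MEM@7 WB@8
I2 sub r5 <- r2,r1: IF@3 ID@6 stall=2 (RAW on I1.r1 (WB@8)) EX@9 MEM@10 WB@11
I3 add r5 <- r5,r4: IF@6 ID@9 stall=2 (RAW on I2.r5 (WB@11)) EX@12 MEM@13 WB@14
I4 sub r3 <- r2,r1: IF@9 ID@12 stall=0 (-) EX@13 MEM@14 WB@15

Answer: 5 8 11 14 15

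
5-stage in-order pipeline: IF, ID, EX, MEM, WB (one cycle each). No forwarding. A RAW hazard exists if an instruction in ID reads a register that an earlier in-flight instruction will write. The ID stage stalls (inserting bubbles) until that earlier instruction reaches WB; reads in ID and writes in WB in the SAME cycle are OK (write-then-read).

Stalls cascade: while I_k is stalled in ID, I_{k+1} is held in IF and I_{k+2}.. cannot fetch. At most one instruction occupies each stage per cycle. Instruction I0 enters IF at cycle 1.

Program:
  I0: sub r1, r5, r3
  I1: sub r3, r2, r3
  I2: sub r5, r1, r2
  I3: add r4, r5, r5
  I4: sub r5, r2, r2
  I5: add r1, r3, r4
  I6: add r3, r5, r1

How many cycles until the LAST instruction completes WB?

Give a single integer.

Answer: 17

Derivation:
I0 sub r1 <- r5,r3: IF@1 ID@2 stall=0 (-) EX@3 MEM@4 WB@5
I1 sub r3 <- r2,r3: IF@2 ID@3 stall=0 (-) EX@4 MEM@5 WB@6
I2 sub r5 <- r1,r2: IF@3 ID@4 stall=1 (RAW on I0.r1 (WB@5)) EX@6 MEM@7 WB@8
I3 add r4 <- r5,r5: IF@4 ID@6 stall=2 (RAW on I2.r5 (WB@8)) EX@9 MEM@10 WB@11
I4 sub r5 <- r2,r2: IF@6 ID@9 stall=0 (-) EX@10 MEM@11 WB@12
I5 add r1 <- r3,r4: IF@9 ID@10 stall=1 (RAW on I3.r4 (WB@11)) EX@12 MEM@13 WB@14
I6 add r3 <- r5,r1: IF@10 ID@12 stall=2 (RAW on I5.r1 (WB@14)) EX@15 MEM@16 WB@17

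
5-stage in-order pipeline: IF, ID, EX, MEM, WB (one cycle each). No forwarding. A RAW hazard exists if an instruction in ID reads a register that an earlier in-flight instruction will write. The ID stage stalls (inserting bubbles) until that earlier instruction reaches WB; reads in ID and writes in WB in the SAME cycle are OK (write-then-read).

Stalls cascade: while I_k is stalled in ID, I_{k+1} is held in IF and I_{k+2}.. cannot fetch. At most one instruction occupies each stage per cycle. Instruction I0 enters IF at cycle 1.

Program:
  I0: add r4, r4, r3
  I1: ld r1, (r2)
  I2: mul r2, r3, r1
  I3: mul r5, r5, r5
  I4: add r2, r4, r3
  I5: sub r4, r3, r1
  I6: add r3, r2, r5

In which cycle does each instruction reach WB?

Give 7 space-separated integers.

Answer: 5 6 9 10 11 12 14

Derivation:
I0 add r4 <- r4,r3: IF@1 ID@2 stall=0 (-) EX@3 MEM@4 WB@5
I1 ld r1 <- r2: IF@2 ID@3 stall=0 (-) EX@4 MEM@5 WB@6
I2 mul r2 <- r3,r1: IF@3 ID@4 stall=2 (RAW on I1.r1 (WB@6)) EX@7 MEM@8 WB@9
I3 mul r5 <- r5,r5: IF@4 ID@7 stall=0 (-) EX@8 MEM@9 WB@10
I4 add r2 <- r4,r3: IF@7 ID@8 stall=0 (-) EX@9 MEM@10 WB@11
I5 sub r4 <- r3,r1: IF@8 ID@9 stall=0 (-) EX@10 MEM@11 WB@12
I6 add r3 <- r2,r5: IF@9 ID@10 stall=1 (RAW on I4.r2 (WB@11)) EX@12 MEM@13 WB@14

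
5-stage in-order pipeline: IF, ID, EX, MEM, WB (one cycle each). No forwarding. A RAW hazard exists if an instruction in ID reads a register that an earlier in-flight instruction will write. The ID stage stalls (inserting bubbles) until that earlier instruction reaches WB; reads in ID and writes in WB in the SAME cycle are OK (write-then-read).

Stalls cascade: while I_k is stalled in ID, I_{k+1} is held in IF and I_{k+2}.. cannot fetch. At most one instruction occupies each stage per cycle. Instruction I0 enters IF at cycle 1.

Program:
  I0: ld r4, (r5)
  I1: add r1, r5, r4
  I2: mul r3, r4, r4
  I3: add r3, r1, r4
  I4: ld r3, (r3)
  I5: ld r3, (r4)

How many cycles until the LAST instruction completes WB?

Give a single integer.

Answer: 15

Derivation:
I0 ld r4 <- r5: IF@1 ID@2 stall=0 (-) EX@3 MEM@4 WB@5
I1 add r1 <- r5,r4: IF@2 ID@3 stall=2 (RAW on I0.r4 (WB@5)) EX@6 MEM@7 WB@8
I2 mul r3 <- r4,r4: IF@3 ID@6 stall=0 (-) EX@7 MEM@8 WB@9
I3 add r3 <- r1,r4: IF@6 ID@7 stall=1 (RAW on I1.r1 (WB@8)) EX@9 MEM@10 WB@11
I4 ld r3 <- r3: IF@7 ID@9 stall=2 (RAW on I3.r3 (WB@11)) EX@12 MEM@13 WB@14
I5 ld r3 <- r4: IF@9 ID@12 stall=0 (-) EX@13 MEM@14 WB@15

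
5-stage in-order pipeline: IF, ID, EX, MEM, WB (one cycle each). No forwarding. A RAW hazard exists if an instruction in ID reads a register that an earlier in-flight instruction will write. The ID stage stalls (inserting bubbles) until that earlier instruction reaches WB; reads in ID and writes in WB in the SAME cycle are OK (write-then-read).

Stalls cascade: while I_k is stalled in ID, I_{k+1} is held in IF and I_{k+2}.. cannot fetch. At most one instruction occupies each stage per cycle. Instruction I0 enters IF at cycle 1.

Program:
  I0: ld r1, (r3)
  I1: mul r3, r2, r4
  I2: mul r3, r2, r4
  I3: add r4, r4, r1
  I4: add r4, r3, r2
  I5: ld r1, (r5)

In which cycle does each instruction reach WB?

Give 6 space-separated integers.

Answer: 5 6 7 8 10 11

Derivation:
I0 ld r1 <- r3: IF@1 ID@2 stall=0 (-) EX@3 MEM@4 WB@5
I1 mul r3 <- r2,r4: IF@2 ID@3 stall=0 (-) EX@4 MEM@5 WB@6
I2 mul r3 <- r2,r4: IF@3 ID@4 stall=0 (-) EX@5 MEM@6 WB@7
I3 add r4 <- r4,r1: IF@4 ID@5 stall=0 (-) EX@6 MEM@7 WB@8
I4 add r4 <- r3,r2: IF@5 ID@6 stall=1 (RAW on I2.r3 (WB@7)) EX@8 MEM@9 WB@10
I5 ld r1 <- r5: IF@6 ID@8 stall=0 (-) EX@9 MEM@10 WB@11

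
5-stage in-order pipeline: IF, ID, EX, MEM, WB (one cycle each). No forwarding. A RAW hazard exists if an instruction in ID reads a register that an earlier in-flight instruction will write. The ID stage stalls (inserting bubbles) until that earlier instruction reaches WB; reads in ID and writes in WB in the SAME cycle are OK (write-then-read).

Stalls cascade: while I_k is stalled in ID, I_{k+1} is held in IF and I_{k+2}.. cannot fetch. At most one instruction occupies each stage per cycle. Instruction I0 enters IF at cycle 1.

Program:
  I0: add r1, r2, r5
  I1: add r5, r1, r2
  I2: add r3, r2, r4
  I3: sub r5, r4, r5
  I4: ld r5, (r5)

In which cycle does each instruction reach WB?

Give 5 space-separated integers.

Answer: 5 8 9 11 14

Derivation:
I0 add r1 <- r2,r5: IF@1 ID@2 stall=0 (-) EX@3 MEM@4 WB@5
I1 add r5 <- r1,r2: IF@2 ID@3 stall=2 (RAW on I0.r1 (WB@5)) EX@6 MEM@7 WB@8
I2 add r3 <- r2,r4: IF@3 ID@6 stall=0 (-) EX@7 MEM@8 WB@9
I3 sub r5 <- r4,r5: IF@6 ID@7 stall=1 (RAW on I1.r5 (WB@8)) EX@9 MEM@10 WB@11
I4 ld r5 <- r5: IF@7 ID@9 stall=2 (RAW on I3.r5 (WB@11)) EX@12 MEM@13 WB@14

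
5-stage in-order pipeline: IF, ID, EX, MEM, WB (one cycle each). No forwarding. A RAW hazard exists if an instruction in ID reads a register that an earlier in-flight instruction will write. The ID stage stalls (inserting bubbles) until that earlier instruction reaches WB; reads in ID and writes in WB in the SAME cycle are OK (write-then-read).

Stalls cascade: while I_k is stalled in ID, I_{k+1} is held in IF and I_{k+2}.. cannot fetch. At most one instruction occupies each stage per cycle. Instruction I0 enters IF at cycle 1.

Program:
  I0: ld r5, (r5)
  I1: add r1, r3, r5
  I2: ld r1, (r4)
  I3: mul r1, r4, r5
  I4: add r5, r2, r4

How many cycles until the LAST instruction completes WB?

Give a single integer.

I0 ld r5 <- r5: IF@1 ID@2 stall=0 (-) EX@3 MEM@4 WB@5
I1 add r1 <- r3,r5: IF@2 ID@3 stall=2 (RAW on I0.r5 (WB@5)) EX@6 MEM@7 WB@8
I2 ld r1 <- r4: IF@3 ID@6 stall=0 (-) EX@7 MEM@8 WB@9
I3 mul r1 <- r4,r5: IF@6 ID@7 stall=0 (-) EX@8 MEM@9 WB@10
I4 add r5 <- r2,r4: IF@7 ID@8 stall=0 (-) EX@9 MEM@10 WB@11

Answer: 11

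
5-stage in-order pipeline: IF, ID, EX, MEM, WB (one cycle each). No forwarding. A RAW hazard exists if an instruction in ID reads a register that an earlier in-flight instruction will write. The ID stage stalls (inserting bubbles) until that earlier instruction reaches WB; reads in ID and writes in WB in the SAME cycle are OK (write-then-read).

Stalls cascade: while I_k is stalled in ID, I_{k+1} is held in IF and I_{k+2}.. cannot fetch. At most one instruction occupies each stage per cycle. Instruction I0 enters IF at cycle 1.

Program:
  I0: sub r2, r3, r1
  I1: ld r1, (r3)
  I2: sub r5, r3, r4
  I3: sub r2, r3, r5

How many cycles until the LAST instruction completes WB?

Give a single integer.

Answer: 10

Derivation:
I0 sub r2 <- r3,r1: IF@1 ID@2 stall=0 (-) EX@3 MEM@4 WB@5
I1 ld r1 <- r3: IF@2 ID@3 stall=0 (-) EX@4 MEM@5 WB@6
I2 sub r5 <- r3,r4: IF@3 ID@4 stall=0 (-) EX@5 MEM@6 WB@7
I3 sub r2 <- r3,r5: IF@4 ID@5 stall=2 (RAW on I2.r5 (WB@7)) EX@8 MEM@9 WB@10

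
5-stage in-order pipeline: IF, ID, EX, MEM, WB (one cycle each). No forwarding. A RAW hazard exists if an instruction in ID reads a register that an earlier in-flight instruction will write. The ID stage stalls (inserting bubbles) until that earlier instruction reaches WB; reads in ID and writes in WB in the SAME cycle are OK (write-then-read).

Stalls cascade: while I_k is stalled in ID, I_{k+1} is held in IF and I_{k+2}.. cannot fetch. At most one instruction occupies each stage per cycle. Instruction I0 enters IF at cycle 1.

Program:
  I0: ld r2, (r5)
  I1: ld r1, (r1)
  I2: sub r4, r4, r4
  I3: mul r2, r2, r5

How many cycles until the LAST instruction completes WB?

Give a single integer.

Answer: 8

Derivation:
I0 ld r2 <- r5: IF@1 ID@2 stall=0 (-) EX@3 MEM@4 WB@5
I1 ld r1 <- r1: IF@2 ID@3 stall=0 (-) EX@4 MEM@5 WB@6
I2 sub r4 <- r4,r4: IF@3 ID@4 stall=0 (-) EX@5 MEM@6 WB@7
I3 mul r2 <- r2,r5: IF@4 ID@5 stall=0 (-) EX@6 MEM@7 WB@8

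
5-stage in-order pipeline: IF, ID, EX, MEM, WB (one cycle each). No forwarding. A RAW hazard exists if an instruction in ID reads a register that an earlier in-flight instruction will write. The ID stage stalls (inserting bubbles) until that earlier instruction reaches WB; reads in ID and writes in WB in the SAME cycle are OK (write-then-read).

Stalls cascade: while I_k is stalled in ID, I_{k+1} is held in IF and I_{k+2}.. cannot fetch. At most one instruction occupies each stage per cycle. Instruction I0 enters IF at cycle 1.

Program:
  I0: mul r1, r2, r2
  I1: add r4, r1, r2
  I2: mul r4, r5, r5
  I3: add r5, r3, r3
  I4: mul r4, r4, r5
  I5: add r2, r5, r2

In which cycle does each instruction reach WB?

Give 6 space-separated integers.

I0 mul r1 <- r2,r2: IF@1 ID@2 stall=0 (-) EX@3 MEM@4 WB@5
I1 add r4 <- r1,r2: IF@2 ID@3 stall=2 (RAW on I0.r1 (WB@5)) EX@6 MEM@7 WB@8
I2 mul r4 <- r5,r5: IF@3 ID@6 stall=0 (-) EX@7 MEM@8 WB@9
I3 add r5 <- r3,r3: IF@6 ID@7 stall=0 (-) EX@8 MEM@9 WB@10
I4 mul r4 <- r4,r5: IF@7 ID@8 stall=2 (RAW on I3.r5 (WB@10)) EX@11 MEM@12 WB@13
I5 add r2 <- r5,r2: IF@8 ID@11 stall=0 (-) EX@12 MEM@13 WB@14

Answer: 5 8 9 10 13 14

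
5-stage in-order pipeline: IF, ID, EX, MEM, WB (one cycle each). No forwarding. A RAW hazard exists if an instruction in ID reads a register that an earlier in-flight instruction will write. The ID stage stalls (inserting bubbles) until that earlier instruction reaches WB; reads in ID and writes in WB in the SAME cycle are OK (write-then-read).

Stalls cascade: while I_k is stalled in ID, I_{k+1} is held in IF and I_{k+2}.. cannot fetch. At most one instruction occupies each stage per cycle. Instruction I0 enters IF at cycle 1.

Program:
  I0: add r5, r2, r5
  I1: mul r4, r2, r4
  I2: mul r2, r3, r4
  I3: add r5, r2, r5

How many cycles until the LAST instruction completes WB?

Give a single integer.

I0 add r5 <- r2,r5: IF@1 ID@2 stall=0 (-) EX@3 MEM@4 WB@5
I1 mul r4 <- r2,r4: IF@2 ID@3 stall=0 (-) EX@4 MEM@5 WB@6
I2 mul r2 <- r3,r4: IF@3 ID@4 stall=2 (RAW on I1.r4 (WB@6)) EX@7 MEM@8 WB@9
I3 add r5 <- r2,r5: IF@4 ID@7 stall=2 (RAW on I2.r2 (WB@9)) EX@10 MEM@11 WB@12

Answer: 12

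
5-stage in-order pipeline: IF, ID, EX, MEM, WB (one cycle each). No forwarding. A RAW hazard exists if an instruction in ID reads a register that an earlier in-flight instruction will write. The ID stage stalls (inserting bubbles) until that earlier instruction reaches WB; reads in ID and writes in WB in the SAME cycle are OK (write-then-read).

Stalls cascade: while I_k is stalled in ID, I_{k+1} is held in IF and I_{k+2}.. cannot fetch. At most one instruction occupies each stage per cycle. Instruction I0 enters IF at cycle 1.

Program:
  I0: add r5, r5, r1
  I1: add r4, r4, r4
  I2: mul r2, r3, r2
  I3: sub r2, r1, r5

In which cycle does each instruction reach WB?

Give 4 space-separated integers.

I0 add r5 <- r5,r1: IF@1 ID@2 stall=0 (-) EX@3 MEM@4 WB@5
I1 add r4 <- r4,r4: IF@2 ID@3 stall=0 (-) EX@4 MEM@5 WB@6
I2 mul r2 <- r3,r2: IF@3 ID@4 stall=0 (-) EX@5 MEM@6 WB@7
I3 sub r2 <- r1,r5: IF@4 ID@5 stall=0 (-) EX@6 MEM@7 WB@8

Answer: 5 6 7 8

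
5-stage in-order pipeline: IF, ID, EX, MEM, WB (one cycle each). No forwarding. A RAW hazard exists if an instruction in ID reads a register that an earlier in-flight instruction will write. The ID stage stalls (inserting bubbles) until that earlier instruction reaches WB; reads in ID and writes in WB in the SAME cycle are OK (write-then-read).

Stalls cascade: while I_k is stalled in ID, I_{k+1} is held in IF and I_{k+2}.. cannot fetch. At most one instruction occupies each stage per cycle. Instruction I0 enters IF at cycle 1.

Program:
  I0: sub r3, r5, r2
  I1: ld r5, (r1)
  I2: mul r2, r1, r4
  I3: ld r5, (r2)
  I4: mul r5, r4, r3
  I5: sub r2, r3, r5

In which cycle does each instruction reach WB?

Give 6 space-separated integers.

Answer: 5 6 7 10 11 14

Derivation:
I0 sub r3 <- r5,r2: IF@1 ID@2 stall=0 (-) EX@3 MEM@4 WB@5
I1 ld r5 <- r1: IF@2 ID@3 stall=0 (-) EX@4 MEM@5 WB@6
I2 mul r2 <- r1,r4: IF@3 ID@4 stall=0 (-) EX@5 MEM@6 WB@7
I3 ld r5 <- r2: IF@4 ID@5 stall=2 (RAW on I2.r2 (WB@7)) EX@8 MEM@9 WB@10
I4 mul r5 <- r4,r3: IF@5 ID@8 stall=0 (-) EX@9 MEM@10 WB@11
I5 sub r2 <- r3,r5: IF@8 ID@9 stall=2 (RAW on I4.r5 (WB@11)) EX@12 MEM@13 WB@14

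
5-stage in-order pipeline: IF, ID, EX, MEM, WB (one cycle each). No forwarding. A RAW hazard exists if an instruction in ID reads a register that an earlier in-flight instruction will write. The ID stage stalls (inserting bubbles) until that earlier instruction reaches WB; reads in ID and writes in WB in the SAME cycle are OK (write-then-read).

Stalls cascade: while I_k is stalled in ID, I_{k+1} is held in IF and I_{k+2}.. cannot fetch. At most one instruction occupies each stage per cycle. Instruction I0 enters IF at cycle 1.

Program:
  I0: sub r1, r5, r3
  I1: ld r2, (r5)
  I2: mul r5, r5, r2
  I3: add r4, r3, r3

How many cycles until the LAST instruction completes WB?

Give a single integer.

I0 sub r1 <- r5,r3: IF@1 ID@2 stall=0 (-) EX@3 MEM@4 WB@5
I1 ld r2 <- r5: IF@2 ID@3 stall=0 (-) EX@4 MEM@5 WB@6
I2 mul r5 <- r5,r2: IF@3 ID@4 stall=2 (RAW on I1.r2 (WB@6)) EX@7 MEM@8 WB@9
I3 add r4 <- r3,r3: IF@4 ID@7 stall=0 (-) EX@8 MEM@9 WB@10

Answer: 10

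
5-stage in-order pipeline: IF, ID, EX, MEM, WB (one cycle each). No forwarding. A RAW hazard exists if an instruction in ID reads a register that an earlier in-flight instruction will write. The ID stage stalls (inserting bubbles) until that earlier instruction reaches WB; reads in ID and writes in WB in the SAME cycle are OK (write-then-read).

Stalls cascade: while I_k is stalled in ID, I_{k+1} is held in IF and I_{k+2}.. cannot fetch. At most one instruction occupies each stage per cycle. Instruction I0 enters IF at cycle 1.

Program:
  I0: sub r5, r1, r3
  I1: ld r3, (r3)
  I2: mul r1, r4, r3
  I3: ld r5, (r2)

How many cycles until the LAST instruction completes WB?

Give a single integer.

Answer: 10

Derivation:
I0 sub r5 <- r1,r3: IF@1 ID@2 stall=0 (-) EX@3 MEM@4 WB@5
I1 ld r3 <- r3: IF@2 ID@3 stall=0 (-) EX@4 MEM@5 WB@6
I2 mul r1 <- r4,r3: IF@3 ID@4 stall=2 (RAW on I1.r3 (WB@6)) EX@7 MEM@8 WB@9
I3 ld r5 <- r2: IF@4 ID@7 stall=0 (-) EX@8 MEM@9 WB@10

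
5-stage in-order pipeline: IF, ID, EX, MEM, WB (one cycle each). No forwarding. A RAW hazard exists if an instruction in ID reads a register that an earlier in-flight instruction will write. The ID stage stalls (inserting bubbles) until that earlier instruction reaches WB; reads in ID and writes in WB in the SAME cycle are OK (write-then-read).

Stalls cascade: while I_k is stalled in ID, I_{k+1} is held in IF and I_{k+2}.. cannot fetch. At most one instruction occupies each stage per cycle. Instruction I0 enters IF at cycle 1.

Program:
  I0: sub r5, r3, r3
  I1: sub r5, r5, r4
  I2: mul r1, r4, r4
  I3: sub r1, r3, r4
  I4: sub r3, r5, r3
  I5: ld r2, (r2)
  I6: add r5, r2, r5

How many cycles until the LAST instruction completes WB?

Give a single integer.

Answer: 15

Derivation:
I0 sub r5 <- r3,r3: IF@1 ID@2 stall=0 (-) EX@3 MEM@4 WB@5
I1 sub r5 <- r5,r4: IF@2 ID@3 stall=2 (RAW on I0.r5 (WB@5)) EX@6 MEM@7 WB@8
I2 mul r1 <- r4,r4: IF@3 ID@6 stall=0 (-) EX@7 MEM@8 WB@9
I3 sub r1 <- r3,r4: IF@6 ID@7 stall=0 (-) EX@8 MEM@9 WB@10
I4 sub r3 <- r5,r3: IF@7 ID@8 stall=0 (-) EX@9 MEM@10 WB@11
I5 ld r2 <- r2: IF@8 ID@9 stall=0 (-) EX@10 MEM@11 WB@12
I6 add r5 <- r2,r5: IF@9 ID@10 stall=2 (RAW on I5.r2 (WB@12)) EX@13 MEM@14 WB@15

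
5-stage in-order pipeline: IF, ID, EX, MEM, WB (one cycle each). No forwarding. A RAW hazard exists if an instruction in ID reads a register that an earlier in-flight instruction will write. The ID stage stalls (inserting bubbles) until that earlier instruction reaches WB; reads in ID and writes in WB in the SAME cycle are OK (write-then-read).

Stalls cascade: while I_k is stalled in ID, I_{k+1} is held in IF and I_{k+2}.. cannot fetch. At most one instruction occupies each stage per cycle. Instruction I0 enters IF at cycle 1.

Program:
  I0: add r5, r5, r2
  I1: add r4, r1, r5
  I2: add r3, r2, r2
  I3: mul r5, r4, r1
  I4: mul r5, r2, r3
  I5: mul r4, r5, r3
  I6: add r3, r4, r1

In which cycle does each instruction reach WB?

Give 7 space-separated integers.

I0 add r5 <- r5,r2: IF@1 ID@2 stall=0 (-) EX@3 MEM@4 WB@5
I1 add r4 <- r1,r5: IF@2 ID@3 stall=2 (RAW on I0.r5 (WB@5)) EX@6 MEM@7 WB@8
I2 add r3 <- r2,r2: IF@3 ID@6 stall=0 (-) EX@7 MEM@8 WB@9
I3 mul r5 <- r4,r1: IF@6 ID@7 stall=1 (RAW on I1.r4 (WB@8)) EX@9 MEM@10 WB@11
I4 mul r5 <- r2,r3: IF@7 ID@9 stall=0 (-) EX@10 MEM@11 WB@12
I5 mul r4 <- r5,r3: IF@9 ID@10 stall=2 (RAW on I4.r5 (WB@12)) EX@13 MEM@14 WB@15
I6 add r3 <- r4,r1: IF@10 ID@13 stall=2 (RAW on I5.r4 (WB@15)) EX@16 MEM@17 WB@18

Answer: 5 8 9 11 12 15 18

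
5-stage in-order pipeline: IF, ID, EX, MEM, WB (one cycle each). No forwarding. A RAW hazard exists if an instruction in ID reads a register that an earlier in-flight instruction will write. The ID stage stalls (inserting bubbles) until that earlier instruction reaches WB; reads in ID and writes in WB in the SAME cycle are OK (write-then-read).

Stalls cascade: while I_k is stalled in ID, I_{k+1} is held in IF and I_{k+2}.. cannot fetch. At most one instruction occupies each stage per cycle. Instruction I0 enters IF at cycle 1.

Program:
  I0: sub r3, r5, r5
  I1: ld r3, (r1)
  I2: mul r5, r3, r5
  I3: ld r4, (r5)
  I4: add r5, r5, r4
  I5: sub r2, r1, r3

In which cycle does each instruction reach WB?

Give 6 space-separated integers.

Answer: 5 6 9 12 15 16

Derivation:
I0 sub r3 <- r5,r5: IF@1 ID@2 stall=0 (-) EX@3 MEM@4 WB@5
I1 ld r3 <- r1: IF@2 ID@3 stall=0 (-) EX@4 MEM@5 WB@6
I2 mul r5 <- r3,r5: IF@3 ID@4 stall=2 (RAW on I1.r3 (WB@6)) EX@7 MEM@8 WB@9
I3 ld r4 <- r5: IF@4 ID@7 stall=2 (RAW on I2.r5 (WB@9)) EX@10 MEM@11 WB@12
I4 add r5 <- r5,r4: IF@7 ID@10 stall=2 (RAW on I3.r4 (WB@12)) EX@13 MEM@14 WB@15
I5 sub r2 <- r1,r3: IF@10 ID@13 stall=0 (-) EX@14 MEM@15 WB@16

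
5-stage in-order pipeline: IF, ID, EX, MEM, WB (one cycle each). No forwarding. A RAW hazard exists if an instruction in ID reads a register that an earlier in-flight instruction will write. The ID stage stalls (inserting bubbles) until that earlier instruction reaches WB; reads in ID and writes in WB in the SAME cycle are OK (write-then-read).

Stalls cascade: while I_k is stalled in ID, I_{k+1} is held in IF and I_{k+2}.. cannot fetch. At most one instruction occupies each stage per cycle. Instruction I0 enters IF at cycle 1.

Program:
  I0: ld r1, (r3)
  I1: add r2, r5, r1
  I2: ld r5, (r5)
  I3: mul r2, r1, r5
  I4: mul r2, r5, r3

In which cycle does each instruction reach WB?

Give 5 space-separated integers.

I0 ld r1 <- r3: IF@1 ID@2 stall=0 (-) EX@3 MEM@4 WB@5
I1 add r2 <- r5,r1: IF@2 ID@3 stall=2 (RAW on I0.r1 (WB@5)) EX@6 MEM@7 WB@8
I2 ld r5 <- r5: IF@3 ID@6 stall=0 (-) EX@7 MEM@8 WB@9
I3 mul r2 <- r1,r5: IF@6 ID@7 stall=2 (RAW on I2.r5 (WB@9)) EX@10 MEM@11 WB@12
I4 mul r2 <- r5,r3: IF@7 ID@10 stall=0 (-) EX@11 MEM@12 WB@13

Answer: 5 8 9 12 13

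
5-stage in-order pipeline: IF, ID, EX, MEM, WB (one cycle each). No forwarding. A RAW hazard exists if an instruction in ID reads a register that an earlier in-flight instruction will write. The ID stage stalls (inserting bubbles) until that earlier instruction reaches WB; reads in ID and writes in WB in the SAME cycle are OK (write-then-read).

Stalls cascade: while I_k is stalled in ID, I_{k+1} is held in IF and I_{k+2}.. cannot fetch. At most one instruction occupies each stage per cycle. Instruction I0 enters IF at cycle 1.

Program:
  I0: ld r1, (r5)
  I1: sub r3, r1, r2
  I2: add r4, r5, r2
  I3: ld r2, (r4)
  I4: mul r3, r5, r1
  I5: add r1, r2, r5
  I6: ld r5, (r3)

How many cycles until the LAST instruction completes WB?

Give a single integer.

I0 ld r1 <- r5: IF@1 ID@2 stall=0 (-) EX@3 MEM@4 WB@5
I1 sub r3 <- r1,r2: IF@2 ID@3 stall=2 (RAW on I0.r1 (WB@5)) EX@6 MEM@7 WB@8
I2 add r4 <- r5,r2: IF@3 ID@6 stall=0 (-) EX@7 MEM@8 WB@9
I3 ld r2 <- r4: IF@6 ID@7 stall=2 (RAW on I2.r4 (WB@9)) EX@10 MEM@11 WB@12
I4 mul r3 <- r5,r1: IF@7 ID@10 stall=0 (-) EX@11 MEM@12 WB@13
I5 add r1 <- r2,r5: IF@10 ID@11 stall=1 (RAW on I3.r2 (WB@12)) EX@13 MEM@14 WB@15
I6 ld r5 <- r3: IF@11 ID@13 stall=0 (-) EX@14 MEM@15 WB@16

Answer: 16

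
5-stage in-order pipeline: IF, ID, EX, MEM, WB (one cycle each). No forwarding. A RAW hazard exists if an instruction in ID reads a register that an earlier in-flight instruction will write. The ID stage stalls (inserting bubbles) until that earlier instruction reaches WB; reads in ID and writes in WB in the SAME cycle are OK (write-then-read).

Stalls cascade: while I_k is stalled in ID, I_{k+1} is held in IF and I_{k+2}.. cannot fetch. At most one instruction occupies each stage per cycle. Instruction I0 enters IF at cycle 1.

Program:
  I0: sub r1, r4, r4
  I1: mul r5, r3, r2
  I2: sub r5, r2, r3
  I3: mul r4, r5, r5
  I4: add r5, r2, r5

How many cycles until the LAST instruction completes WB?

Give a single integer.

Answer: 11

Derivation:
I0 sub r1 <- r4,r4: IF@1 ID@2 stall=0 (-) EX@3 MEM@4 WB@5
I1 mul r5 <- r3,r2: IF@2 ID@3 stall=0 (-) EX@4 MEM@5 WB@6
I2 sub r5 <- r2,r3: IF@3 ID@4 stall=0 (-) EX@5 MEM@6 WB@7
I3 mul r4 <- r5,r5: IF@4 ID@5 stall=2 (RAW on I2.r5 (WB@7)) EX@8 MEM@9 WB@10
I4 add r5 <- r2,r5: IF@5 ID@8 stall=0 (-) EX@9 MEM@10 WB@11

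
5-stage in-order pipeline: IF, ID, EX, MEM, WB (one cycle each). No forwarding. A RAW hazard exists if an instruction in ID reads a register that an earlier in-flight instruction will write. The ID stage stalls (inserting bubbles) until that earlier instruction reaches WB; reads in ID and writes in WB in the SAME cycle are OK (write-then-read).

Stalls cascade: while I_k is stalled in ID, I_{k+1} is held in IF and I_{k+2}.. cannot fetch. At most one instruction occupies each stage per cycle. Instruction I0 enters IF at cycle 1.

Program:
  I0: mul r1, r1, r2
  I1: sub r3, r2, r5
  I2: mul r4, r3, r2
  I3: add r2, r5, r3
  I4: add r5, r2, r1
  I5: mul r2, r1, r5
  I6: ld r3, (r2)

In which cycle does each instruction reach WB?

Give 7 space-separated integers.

I0 mul r1 <- r1,r2: IF@1 ID@2 stall=0 (-) EX@3 MEM@4 WB@5
I1 sub r3 <- r2,r5: IF@2 ID@3 stall=0 (-) EX@4 MEM@5 WB@6
I2 mul r4 <- r3,r2: IF@3 ID@4 stall=2 (RAW on I1.r3 (WB@6)) EX@7 MEM@8 WB@9
I3 add r2 <- r5,r3: IF@4 ID@7 stall=0 (-) EX@8 MEM@9 WB@10
I4 add r5 <- r2,r1: IF@7 ID@8 stall=2 (RAW on I3.r2 (WB@10)) EX@11 MEM@12 WB@13
I5 mul r2 <- r1,r5: IF@8 ID@11 stall=2 (RAW on I4.r5 (WB@13)) EX@14 MEM@15 WB@16
I6 ld r3 <- r2: IF@11 ID@14 stall=2 (RAW on I5.r2 (WB@16)) EX@17 MEM@18 WB@19

Answer: 5 6 9 10 13 16 19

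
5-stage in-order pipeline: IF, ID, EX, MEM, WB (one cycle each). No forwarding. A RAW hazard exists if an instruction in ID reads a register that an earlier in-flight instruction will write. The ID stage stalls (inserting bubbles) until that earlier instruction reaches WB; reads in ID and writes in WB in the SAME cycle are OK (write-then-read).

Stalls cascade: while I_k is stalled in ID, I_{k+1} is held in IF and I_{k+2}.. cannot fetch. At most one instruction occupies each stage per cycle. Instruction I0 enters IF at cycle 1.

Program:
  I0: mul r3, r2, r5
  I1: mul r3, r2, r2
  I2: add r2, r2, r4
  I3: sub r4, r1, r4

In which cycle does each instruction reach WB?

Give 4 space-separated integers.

I0 mul r3 <- r2,r5: IF@1 ID@2 stall=0 (-) EX@3 MEM@4 WB@5
I1 mul r3 <- r2,r2: IF@2 ID@3 stall=0 (-) EX@4 MEM@5 WB@6
I2 add r2 <- r2,r4: IF@3 ID@4 stall=0 (-) EX@5 MEM@6 WB@7
I3 sub r4 <- r1,r4: IF@4 ID@5 stall=0 (-) EX@6 MEM@7 WB@8

Answer: 5 6 7 8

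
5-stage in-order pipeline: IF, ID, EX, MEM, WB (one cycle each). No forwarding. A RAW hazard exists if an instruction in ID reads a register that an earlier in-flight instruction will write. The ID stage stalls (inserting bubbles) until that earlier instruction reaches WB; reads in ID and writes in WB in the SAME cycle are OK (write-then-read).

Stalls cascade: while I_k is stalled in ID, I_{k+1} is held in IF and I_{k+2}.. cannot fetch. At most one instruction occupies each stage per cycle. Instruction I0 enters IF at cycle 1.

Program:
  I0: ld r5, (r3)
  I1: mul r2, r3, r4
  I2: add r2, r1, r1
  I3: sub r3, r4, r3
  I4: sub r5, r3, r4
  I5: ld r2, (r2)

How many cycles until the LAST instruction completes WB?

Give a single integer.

Answer: 12

Derivation:
I0 ld r5 <- r3: IF@1 ID@2 stall=0 (-) EX@3 MEM@4 WB@5
I1 mul r2 <- r3,r4: IF@2 ID@3 stall=0 (-) EX@4 MEM@5 WB@6
I2 add r2 <- r1,r1: IF@3 ID@4 stall=0 (-) EX@5 MEM@6 WB@7
I3 sub r3 <- r4,r3: IF@4 ID@5 stall=0 (-) EX@6 MEM@7 WB@8
I4 sub r5 <- r3,r4: IF@5 ID@6 stall=2 (RAW on I3.r3 (WB@8)) EX@9 MEM@10 WB@11
I5 ld r2 <- r2: IF@6 ID@9 stall=0 (-) EX@10 MEM@11 WB@12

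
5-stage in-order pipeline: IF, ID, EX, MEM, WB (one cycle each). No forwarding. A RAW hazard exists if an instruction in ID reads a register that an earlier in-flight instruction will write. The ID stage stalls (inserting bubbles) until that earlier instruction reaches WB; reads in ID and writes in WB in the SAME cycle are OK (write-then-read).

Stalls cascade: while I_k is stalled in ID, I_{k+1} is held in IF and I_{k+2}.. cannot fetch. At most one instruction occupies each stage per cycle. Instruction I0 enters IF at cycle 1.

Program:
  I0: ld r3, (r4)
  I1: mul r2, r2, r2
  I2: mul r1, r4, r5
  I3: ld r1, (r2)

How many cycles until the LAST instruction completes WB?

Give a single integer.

I0 ld r3 <- r4: IF@1 ID@2 stall=0 (-) EX@3 MEM@4 WB@5
I1 mul r2 <- r2,r2: IF@2 ID@3 stall=0 (-) EX@4 MEM@5 WB@6
I2 mul r1 <- r4,r5: IF@3 ID@4 stall=0 (-) EX@5 MEM@6 WB@7
I3 ld r1 <- r2: IF@4 ID@5 stall=1 (RAW on I1.r2 (WB@6)) EX@7 MEM@8 WB@9

Answer: 9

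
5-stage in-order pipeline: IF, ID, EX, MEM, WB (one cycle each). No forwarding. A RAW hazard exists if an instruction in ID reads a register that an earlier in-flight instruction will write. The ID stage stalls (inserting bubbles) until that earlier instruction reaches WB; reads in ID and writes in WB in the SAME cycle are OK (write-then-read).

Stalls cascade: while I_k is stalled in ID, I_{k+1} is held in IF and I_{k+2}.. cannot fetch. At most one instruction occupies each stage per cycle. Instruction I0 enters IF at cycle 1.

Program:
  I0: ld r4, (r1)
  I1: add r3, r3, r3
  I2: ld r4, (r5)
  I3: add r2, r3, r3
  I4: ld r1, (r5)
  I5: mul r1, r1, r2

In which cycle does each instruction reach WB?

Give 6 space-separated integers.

Answer: 5 6 7 9 10 13

Derivation:
I0 ld r4 <- r1: IF@1 ID@2 stall=0 (-) EX@3 MEM@4 WB@5
I1 add r3 <- r3,r3: IF@2 ID@3 stall=0 (-) EX@4 MEM@5 WB@6
I2 ld r4 <- r5: IF@3 ID@4 stall=0 (-) EX@5 MEM@6 WB@7
I3 add r2 <- r3,r3: IF@4 ID@5 stall=1 (RAW on I1.r3 (WB@6)) EX@7 MEM@8 WB@9
I4 ld r1 <- r5: IF@5 ID@7 stall=0 (-) EX@8 MEM@9 WB@10
I5 mul r1 <- r1,r2: IF@7 ID@8 stall=2 (RAW on I4.r1 (WB@10)) EX@11 MEM@12 WB@13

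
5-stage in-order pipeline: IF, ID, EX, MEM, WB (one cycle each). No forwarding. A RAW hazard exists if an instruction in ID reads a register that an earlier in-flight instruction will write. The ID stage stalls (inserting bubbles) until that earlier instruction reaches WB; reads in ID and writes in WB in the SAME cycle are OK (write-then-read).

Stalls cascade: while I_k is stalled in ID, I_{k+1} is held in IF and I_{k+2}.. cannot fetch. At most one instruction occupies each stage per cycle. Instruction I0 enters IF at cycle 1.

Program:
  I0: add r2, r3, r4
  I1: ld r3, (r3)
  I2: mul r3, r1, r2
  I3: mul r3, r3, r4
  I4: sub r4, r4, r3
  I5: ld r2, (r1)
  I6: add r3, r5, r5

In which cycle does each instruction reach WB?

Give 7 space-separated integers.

I0 add r2 <- r3,r4: IF@1 ID@2 stall=0 (-) EX@3 MEM@4 WB@5
I1 ld r3 <- r3: IF@2 ID@3 stall=0 (-) EX@4 MEM@5 WB@6
I2 mul r3 <- r1,r2: IF@3 ID@4 stall=1 (RAW on I0.r2 (WB@5)) EX@6 MEM@7 WB@8
I3 mul r3 <- r3,r4: IF@4 ID@6 stall=2 (RAW on I2.r3 (WB@8)) EX@9 MEM@10 WB@11
I4 sub r4 <- r4,r3: IF@6 ID@9 stall=2 (RAW on I3.r3 (WB@11)) EX@12 MEM@13 WB@14
I5 ld r2 <- r1: IF@9 ID@12 stall=0 (-) EX@13 MEM@14 WB@15
I6 add r3 <- r5,r5: IF@12 ID@13 stall=0 (-) EX@14 MEM@15 WB@16

Answer: 5 6 8 11 14 15 16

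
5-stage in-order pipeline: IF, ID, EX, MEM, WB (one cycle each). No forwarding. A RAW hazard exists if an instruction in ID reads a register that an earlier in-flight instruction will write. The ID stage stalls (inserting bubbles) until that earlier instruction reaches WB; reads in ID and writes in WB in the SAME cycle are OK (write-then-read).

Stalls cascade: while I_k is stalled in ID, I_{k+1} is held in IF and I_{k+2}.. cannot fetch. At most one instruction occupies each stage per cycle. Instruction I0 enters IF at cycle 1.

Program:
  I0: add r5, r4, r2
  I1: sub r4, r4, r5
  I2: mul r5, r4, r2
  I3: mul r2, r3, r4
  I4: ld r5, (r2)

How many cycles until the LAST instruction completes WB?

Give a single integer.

I0 add r5 <- r4,r2: IF@1 ID@2 stall=0 (-) EX@3 MEM@4 WB@5
I1 sub r4 <- r4,r5: IF@2 ID@3 stall=2 (RAW on I0.r5 (WB@5)) EX@6 MEM@7 WB@8
I2 mul r5 <- r4,r2: IF@3 ID@6 stall=2 (RAW on I1.r4 (WB@8)) EX@9 MEM@10 WB@11
I3 mul r2 <- r3,r4: IF@6 ID@9 stall=0 (-) EX@10 MEM@11 WB@12
I4 ld r5 <- r2: IF@9 ID@10 stall=2 (RAW on I3.r2 (WB@12)) EX@13 MEM@14 WB@15

Answer: 15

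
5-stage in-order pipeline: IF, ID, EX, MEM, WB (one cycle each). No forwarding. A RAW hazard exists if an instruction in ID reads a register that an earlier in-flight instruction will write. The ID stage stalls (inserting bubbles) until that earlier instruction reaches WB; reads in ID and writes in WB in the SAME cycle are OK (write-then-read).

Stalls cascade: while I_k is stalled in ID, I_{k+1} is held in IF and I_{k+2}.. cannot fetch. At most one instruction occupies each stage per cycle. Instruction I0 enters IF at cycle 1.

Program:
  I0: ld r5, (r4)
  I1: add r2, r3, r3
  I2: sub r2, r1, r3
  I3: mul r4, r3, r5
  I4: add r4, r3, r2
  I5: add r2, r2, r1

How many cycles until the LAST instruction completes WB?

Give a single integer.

Answer: 11

Derivation:
I0 ld r5 <- r4: IF@1 ID@2 stall=0 (-) EX@3 MEM@4 WB@5
I1 add r2 <- r3,r3: IF@2 ID@3 stall=0 (-) EX@4 MEM@5 WB@6
I2 sub r2 <- r1,r3: IF@3 ID@4 stall=0 (-) EX@5 MEM@6 WB@7
I3 mul r4 <- r3,r5: IF@4 ID@5 stall=0 (-) EX@6 MEM@7 WB@8
I4 add r4 <- r3,r2: IF@5 ID@6 stall=1 (RAW on I2.r2 (WB@7)) EX@8 MEM@9 WB@10
I5 add r2 <- r2,r1: IF@6 ID@8 stall=0 (-) EX@9 MEM@10 WB@11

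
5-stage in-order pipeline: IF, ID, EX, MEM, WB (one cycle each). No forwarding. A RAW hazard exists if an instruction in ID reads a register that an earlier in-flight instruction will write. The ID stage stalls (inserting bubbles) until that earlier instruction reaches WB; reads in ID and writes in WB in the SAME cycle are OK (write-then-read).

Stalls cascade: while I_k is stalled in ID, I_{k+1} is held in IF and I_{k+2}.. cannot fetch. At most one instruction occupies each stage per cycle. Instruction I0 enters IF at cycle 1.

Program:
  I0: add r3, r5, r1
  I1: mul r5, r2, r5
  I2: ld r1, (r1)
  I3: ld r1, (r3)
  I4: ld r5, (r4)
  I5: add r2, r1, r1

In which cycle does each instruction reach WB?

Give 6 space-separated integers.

I0 add r3 <- r5,r1: IF@1 ID@2 stall=0 (-) EX@3 MEM@4 WB@5
I1 mul r5 <- r2,r5: IF@2 ID@3 stall=0 (-) EX@4 MEM@5 WB@6
I2 ld r1 <- r1: IF@3 ID@4 stall=0 (-) EX@5 MEM@6 WB@7
I3 ld r1 <- r3: IF@4 ID@5 stall=0 (-) EX@6 MEM@7 WB@8
I4 ld r5 <- r4: IF@5 ID@6 stall=0 (-) EX@7 MEM@8 WB@9
I5 add r2 <- r1,r1: IF@6 ID@7 stall=1 (RAW on I3.r1 (WB@8)) EX@9 MEM@10 WB@11

Answer: 5 6 7 8 9 11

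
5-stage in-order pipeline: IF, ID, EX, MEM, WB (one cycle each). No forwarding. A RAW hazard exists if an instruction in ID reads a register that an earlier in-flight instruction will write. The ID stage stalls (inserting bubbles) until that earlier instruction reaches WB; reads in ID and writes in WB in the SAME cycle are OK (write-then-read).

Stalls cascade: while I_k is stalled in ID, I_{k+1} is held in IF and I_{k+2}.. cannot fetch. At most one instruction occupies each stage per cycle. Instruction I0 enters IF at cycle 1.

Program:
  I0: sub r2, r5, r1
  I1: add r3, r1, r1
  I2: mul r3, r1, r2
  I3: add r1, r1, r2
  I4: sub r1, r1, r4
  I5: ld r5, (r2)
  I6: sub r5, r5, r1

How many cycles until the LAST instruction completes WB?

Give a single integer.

I0 sub r2 <- r5,r1: IF@1 ID@2 stall=0 (-) EX@3 MEM@4 WB@5
I1 add r3 <- r1,r1: IF@2 ID@3 stall=0 (-) EX@4 MEM@5 WB@6
I2 mul r3 <- r1,r2: IF@3 ID@4 stall=1 (RAW on I0.r2 (WB@5)) EX@6 MEM@7 WB@8
I3 add r1 <- r1,r2: IF@4 ID@6 stall=0 (-) EX@7 MEM@8 WB@9
I4 sub r1 <- r1,r4: IF@6 ID@7 stall=2 (RAW on I3.r1 (WB@9)) EX@10 MEM@11 WB@12
I5 ld r5 <- r2: IF@7 ID@10 stall=0 (-) EX@11 MEM@12 WB@13
I6 sub r5 <- r5,r1: IF@10 ID@11 stall=2 (RAW on I5.r5 (WB@13)) EX@14 MEM@15 WB@16

Answer: 16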